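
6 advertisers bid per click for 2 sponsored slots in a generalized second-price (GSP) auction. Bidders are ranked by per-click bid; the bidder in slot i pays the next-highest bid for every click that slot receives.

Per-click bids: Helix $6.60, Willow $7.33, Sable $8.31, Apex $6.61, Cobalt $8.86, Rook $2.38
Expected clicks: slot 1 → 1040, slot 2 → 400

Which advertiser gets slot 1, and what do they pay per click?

Sorting advertisers: $8.86 (Cobalt) > $8.31 (Sable) > $7.33 (Willow) > …
Slot 1 goes to the first-ranked bidder, Cobalt, who pays the next bid down: $8.31/click.

Cobalt; $8.31 per click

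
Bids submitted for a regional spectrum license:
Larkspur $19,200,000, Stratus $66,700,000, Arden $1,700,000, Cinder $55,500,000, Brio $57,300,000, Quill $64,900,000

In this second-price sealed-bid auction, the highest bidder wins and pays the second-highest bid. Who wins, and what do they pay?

Rule: the highest bidder wins and pays the second-highest bid.
Bids in order: 66,700,000 (Stratus) > 64,900,000 (Quill) > 57,300,000 (Brio) > 55,500,000 (Cinder) > 19,200,000 (Larkspur) > 1,700,000 (Arden)
Stratus wins with the highest bid; price is set by the runner-up at $64,900,000.

Stratus pays $64,900,000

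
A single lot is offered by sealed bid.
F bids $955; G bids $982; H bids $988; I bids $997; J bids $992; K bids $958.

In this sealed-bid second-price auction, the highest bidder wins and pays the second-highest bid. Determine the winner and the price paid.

Bids in order: 997 (I) > 992 (J) > 988 (H) > 982 (G) > 958 (K) > 955 (F)
I wins with the highest bid; price is set by the runner-up at $992.

I pays $992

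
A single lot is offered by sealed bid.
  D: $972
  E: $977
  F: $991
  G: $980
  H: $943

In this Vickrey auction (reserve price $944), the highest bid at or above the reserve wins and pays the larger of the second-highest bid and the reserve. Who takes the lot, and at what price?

F pays $980

Bids ranked: 991 (F) > 980 (G) > 977 (E) > 972 (D) > 943 (H)
F has the top bid at or above the reserve ($991).
max(second-highest $980, reserve $944) = $980; the reserve does not bind.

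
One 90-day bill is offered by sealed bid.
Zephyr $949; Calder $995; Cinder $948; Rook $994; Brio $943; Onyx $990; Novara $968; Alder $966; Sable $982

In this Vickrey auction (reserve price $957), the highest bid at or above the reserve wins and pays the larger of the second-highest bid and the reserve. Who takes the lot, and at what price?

Calder pays $994

Vickrey auction (reserve price $957): the highest bid at or above the reserve wins and pays the larger of the second-highest bid and the reserve.
Sorting bids: 995 (Calder) > 994 (Rook) > 990 (Onyx) > 982 (Sable) > 968 (Novara) > 966 (Alder) > …
Highest eligible bid: Calder at $995.
Second-highest bid $994 exceeds the reserve $957 → payment $994.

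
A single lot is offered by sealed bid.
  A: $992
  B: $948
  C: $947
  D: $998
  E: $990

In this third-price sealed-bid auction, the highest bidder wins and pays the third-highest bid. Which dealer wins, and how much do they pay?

D pays $990

Sorting bids: 998 (D) > 992 (A) > 990 (E) > 948 (B) > 947 (C)
D is highest; pays the third-highest bid, $990.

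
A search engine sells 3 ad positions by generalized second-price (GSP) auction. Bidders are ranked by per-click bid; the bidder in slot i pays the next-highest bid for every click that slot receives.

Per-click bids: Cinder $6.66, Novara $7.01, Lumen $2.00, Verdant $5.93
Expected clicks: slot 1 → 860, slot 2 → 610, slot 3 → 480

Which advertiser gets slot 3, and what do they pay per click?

Sorting advertisers: $7.01 (Novara) > $6.66 (Cinder) > $5.93 (Verdant) > $2.00 (Lumen)
Slot 3 goes to the third-ranked bidder, Verdant, who pays the next bid down: $2.00/click.

Verdant; $2.00 per click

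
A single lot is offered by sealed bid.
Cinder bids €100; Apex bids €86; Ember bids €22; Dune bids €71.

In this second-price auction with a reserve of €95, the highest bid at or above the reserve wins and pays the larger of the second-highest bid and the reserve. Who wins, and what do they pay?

Second-price auction with a reserve of €95: the highest bid at or above the reserve wins and pays the larger of the second-highest bid and the reserve.
Bids ranked: 100 (Cinder) > 86 (Apex) > 71 (Dune) > 22 (Ember)
Cinder has the top bid at or above the reserve (€100).
Second-highest bid €86 is below the reserve €95, so the reserve binds → payment €95.

Cinder pays €95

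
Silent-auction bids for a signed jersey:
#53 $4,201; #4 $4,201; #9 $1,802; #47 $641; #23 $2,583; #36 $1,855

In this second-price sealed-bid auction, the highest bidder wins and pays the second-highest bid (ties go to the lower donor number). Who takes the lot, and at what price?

#4 pays $4,201

Bids ranked: 4,201 (#4) > 4,201 (#53) > 2,583 (#23) > 1,855 (#36) > 1,802 (#9) > 641 (#47)
Tie at $4,201 → #4 wins by tie-break.
#4 wins with the highest bid; price is set by the runner-up at $4,201.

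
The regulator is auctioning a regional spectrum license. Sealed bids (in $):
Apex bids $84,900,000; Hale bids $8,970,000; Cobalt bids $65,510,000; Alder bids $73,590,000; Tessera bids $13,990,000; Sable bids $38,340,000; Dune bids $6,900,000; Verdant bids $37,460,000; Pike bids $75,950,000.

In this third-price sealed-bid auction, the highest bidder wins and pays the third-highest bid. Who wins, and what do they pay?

Apex pays $73,590,000

Bids ranked: 84,900,000 (Apex) > 75,950,000 (Pike) > 73,590,000 (Alder) > 65,510,000 (Cobalt) > 38,340,000 (Sable) > 37,460,000 (Verdant) > …
Apex wins; payment is bid #3 in the ranking = $73,590,000.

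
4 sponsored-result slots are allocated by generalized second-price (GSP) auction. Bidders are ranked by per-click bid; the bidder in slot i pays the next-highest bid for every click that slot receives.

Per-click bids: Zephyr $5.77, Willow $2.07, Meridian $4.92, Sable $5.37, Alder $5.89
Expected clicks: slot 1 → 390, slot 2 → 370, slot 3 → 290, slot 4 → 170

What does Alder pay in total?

Alder pays $2250.30

Ranked by bid: $5.89 (Alder) > $5.77 (Zephyr) > $5.37 (Sable) > $4.92 (Meridian) > $2.07 (Willow)
Alder holds slot 1 → pays next bid $5.77 × 390 clicks = $2250.30.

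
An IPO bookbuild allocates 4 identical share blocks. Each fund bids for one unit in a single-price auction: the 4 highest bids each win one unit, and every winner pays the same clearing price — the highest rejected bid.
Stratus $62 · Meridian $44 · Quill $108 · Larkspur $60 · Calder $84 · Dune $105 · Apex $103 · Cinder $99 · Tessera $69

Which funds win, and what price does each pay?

Bids ranked high→low: 108 (Quill), 105 (Dune), 103 (Apex), 99 (Cinder), 84 (Calder), 69 (Tessera), …
Top 4: Quill, Dune, Apex, Cinder.
First losing bid is Calder's $84, which sets the uniform price.

Quill, Dune, Apex, Cinder; each pays $84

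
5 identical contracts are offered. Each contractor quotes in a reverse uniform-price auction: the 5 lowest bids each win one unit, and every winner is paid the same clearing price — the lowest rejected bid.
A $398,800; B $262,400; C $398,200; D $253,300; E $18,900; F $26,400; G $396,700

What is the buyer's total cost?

Total cost: $1,991,000

Bids ranked low→high: 18,900 (E), 26,400 (F), 253,300 (D), 262,400 (B), 396,700 (G), 398,200 (C), 398,800 (A)
The 5 lowest are E, F, D, B, G.
Lowest unsuccessful bid: $398,200 → clearing price.
Total cost = 5 × $398,200 = $1,991,000.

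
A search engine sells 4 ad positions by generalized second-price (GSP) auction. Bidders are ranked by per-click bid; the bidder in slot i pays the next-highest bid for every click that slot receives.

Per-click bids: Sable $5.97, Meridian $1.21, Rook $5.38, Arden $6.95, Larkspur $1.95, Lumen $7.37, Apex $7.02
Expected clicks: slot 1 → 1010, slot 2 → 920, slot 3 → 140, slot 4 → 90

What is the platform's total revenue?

Sorting advertisers: $7.37 (Lumen) > $7.02 (Apex) > $6.95 (Arden) > $5.97 (Sable) > $5.38 (Rook) > …
Slot 1: Lumen pays $7.02 × 1010 = $7090.20
Slot 2: Apex pays $6.95 × 920 = $6394.00
Slot 3: Arden pays $5.97 × 140 = $835.80
Slot 4: Sable pays $5.38 × 90 = $484.20
Total = $14804.20

Total revenue: $14804.20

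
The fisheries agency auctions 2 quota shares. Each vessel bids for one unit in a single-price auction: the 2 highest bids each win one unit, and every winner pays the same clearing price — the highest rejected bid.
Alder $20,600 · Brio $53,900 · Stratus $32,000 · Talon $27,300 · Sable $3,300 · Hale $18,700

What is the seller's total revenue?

Total revenue: $54,600

Ordering the bids: 53,900 (Brio), 32,000 (Stratus), 27,300 (Talon), 20,600 (Alder), …
Winners (2 units): Brio, Stratus.
First losing bid is Talon's $27,300, which sets the uniform price.
Total revenue = 2 × $27,300 = $54,600.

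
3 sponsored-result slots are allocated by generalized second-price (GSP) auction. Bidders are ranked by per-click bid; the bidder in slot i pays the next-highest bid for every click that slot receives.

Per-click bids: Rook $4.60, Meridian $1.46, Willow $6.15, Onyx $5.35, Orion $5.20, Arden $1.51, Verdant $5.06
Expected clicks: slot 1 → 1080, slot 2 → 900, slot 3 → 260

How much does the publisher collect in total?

Sorting advertisers: $6.15 (Willow) > $5.35 (Onyx) > $5.20 (Orion) > $5.06 (Verdant) > …
Slot 1: Willow pays $5.35 × 1080 = $5778.00
Slot 2: Onyx pays $5.20 × 900 = $4680.00
Slot 3: Orion pays $5.06 × 260 = $1315.60
Total = $11773.60

Total revenue: $11773.60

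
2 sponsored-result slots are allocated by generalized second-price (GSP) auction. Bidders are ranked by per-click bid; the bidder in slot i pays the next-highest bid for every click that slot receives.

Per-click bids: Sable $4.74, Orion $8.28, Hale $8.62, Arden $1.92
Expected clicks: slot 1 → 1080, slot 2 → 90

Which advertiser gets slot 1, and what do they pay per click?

Hale; $8.28 per click

Sorting advertisers: $8.62 (Hale) > $8.28 (Orion) > $4.74 (Sable) > …
Slot 1 goes to the first-ranked bidder, Hale, who pays the next bid down: $8.28/click.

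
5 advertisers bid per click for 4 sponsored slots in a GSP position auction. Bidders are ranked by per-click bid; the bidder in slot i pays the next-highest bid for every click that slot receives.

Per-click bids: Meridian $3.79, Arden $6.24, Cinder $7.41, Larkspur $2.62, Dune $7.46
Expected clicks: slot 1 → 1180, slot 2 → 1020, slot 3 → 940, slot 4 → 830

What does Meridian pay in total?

Meridian pays $2174.60

Ranked by bid: $7.46 (Dune) > $7.41 (Cinder) > $6.24 (Arden) > $3.79 (Meridian) > $2.62 (Larkspur)
Meridian holds slot 4 → pays next bid $2.62 × 830 clicks = $2174.60.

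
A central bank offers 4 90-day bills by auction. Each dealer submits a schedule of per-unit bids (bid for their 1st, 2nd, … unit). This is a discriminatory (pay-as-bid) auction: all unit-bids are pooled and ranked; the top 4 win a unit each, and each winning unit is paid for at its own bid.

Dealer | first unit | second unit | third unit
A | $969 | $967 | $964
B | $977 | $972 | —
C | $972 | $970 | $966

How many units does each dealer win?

B 2, C 2

Pooled unit-bids ranked (top 4): 977 (B-1), 972 (B-2), 972 (C-1), 970 (C-2)
Next rejected bid: $969 (not a price — pay-as-bid).
Allocation: B 2, C 2.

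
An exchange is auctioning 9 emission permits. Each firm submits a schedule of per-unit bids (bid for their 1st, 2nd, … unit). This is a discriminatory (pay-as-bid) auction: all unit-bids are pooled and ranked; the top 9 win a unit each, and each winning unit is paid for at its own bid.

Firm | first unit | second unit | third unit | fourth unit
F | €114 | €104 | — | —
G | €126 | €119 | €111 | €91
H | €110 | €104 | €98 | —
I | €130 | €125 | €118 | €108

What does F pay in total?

F pays €114

Merging the schedules and taking the best 9: 130 (I-1), 126 (G-1), 125 (I-2), 119 (G-2), 118 (I-3), 114 (F-1), 111 (G-3), 110 (H-1), 108 (I-4)
Next rejected bid: €104 (not a price — pay-as-bid).
F's winning unit-bids: 114 = €114.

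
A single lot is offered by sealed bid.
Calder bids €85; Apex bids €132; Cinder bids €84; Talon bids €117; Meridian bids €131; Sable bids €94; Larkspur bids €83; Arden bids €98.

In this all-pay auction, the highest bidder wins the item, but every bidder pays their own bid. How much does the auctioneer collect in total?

Total revenue: €824

Rule: the highest bidder wins the item, but every bidder pays their own bid.
Bids in order: 132 (Apex) > 131 (Meridian) > 117 (Talon) > 98 (Arden) > 94 (Sable) > 85 (Calder) > …
Every bidder forfeits their bid regardless of winning.
Revenue = 85 + 132 + 84 + 117 + 131 + 94 + 83 + 98 = €824.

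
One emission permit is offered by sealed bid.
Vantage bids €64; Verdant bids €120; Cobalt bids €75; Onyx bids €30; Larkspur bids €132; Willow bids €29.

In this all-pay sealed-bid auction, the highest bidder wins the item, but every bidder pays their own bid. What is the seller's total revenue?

Total revenue: €450

Bids ranked: 132 (Larkspur) > 120 (Verdant) > 75 (Cobalt) > 64 (Vantage) > 30 (Onyx) > 29 (Willow)
Every bidder forfeits their bid regardless of winning.
Revenue = 64 + 120 + 75 + 30 + 132 + 29 = €450.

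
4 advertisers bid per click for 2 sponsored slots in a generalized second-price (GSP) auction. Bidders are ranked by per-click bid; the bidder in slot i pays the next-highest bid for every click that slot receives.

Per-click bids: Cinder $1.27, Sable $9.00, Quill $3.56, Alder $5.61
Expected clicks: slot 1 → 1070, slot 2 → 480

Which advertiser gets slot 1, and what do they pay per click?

Per-click bids in order: $9.00 (Sable) > $5.61 (Alder) > $3.56 (Quill) > …
Slot 1 goes to the first-ranked bidder, Sable, who pays the next bid down: $5.61/click.

Sable; $5.61 per click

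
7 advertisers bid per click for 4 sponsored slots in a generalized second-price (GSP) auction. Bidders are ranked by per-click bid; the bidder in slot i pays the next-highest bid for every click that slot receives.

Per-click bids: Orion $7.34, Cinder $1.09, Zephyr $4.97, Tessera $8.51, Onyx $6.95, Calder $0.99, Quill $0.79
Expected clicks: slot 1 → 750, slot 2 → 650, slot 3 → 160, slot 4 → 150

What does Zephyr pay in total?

Sorting advertisers: $8.51 (Tessera) > $7.34 (Orion) > $6.95 (Onyx) > $4.97 (Zephyr) > $1.09 (Cinder) > …
Zephyr holds slot 4 → pays next bid $1.09 × 150 clicks = $163.50.

Zephyr pays $163.50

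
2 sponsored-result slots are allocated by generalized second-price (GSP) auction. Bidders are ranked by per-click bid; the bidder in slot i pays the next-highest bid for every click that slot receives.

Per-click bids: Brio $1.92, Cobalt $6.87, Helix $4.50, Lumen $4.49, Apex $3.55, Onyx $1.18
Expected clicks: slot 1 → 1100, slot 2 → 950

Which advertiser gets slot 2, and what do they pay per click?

Sorting advertisers: $6.87 (Cobalt) > $4.50 (Helix) > $4.49 (Lumen) > …
Slot 2 goes to the second-ranked bidder, Helix, who pays the next bid down: $4.49/click.

Helix; $4.49 per click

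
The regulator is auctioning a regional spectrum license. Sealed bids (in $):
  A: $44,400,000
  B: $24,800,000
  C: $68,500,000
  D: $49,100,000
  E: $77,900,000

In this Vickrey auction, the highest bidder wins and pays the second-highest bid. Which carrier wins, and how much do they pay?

E pays $68,500,000

Vickrey auction: the highest bidder wins and pays the second-highest bid.
Bids ranked: 77,900,000 (E) > 68,500,000 (C) > 49,100,000 (D) > 44,400,000 (A) > 24,800,000 (B)
Second-price: E pays C's bid of $68,500,000.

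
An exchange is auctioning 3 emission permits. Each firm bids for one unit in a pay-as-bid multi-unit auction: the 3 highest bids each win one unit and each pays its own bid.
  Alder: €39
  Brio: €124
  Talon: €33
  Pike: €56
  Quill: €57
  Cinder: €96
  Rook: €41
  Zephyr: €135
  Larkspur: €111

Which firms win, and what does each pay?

Zephyr €135, Brio €124, Larkspur €111

Ordering the bids: 135 (Zephyr), 124 (Brio), 111 (Larkspur), 96 (Cinder), 57 (Quill), …
Winners (3 units): Zephyr, Brio, Larkspur.
Each winner pays its own bid: Zephyr €135, Brio €124, Larkspur €111.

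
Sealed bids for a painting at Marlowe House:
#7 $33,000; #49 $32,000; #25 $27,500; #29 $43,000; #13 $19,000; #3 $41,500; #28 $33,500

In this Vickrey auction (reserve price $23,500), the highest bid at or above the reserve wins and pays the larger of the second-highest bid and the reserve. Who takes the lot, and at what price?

Vickrey auction (reserve price $23,500): the highest bid at or above the reserve wins and pays the larger of the second-highest bid and the reserve.
Bids in order: 43,000 (#29) > 41,500 (#3) > 33,500 (#28) > 33,000 (#7) > 32,000 (#49) > 27,500 (#25) > …
#29 has the top bid at or above the reserve ($43,000).
max(second-highest $41,500, reserve $23,500) = $41,500; the reserve does not bind.

#29 pays $41,500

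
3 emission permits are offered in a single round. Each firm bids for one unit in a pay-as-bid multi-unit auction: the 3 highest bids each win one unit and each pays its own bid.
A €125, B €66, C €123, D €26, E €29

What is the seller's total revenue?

Sorting: 125 (A), 123 (C), 66 (B), 29 (E), 26 (D)
Top 3: A, C, B.
Total revenue = 125 + 123 + 66 = €314.

Total revenue: €314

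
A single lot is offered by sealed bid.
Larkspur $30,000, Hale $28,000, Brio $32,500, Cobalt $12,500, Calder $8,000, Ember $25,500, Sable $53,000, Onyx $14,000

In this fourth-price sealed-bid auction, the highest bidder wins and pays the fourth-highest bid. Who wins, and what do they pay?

Sable pays $28,000

Sorting bids: 53,000 (Sable) > 32,500 (Brio) > 30,000 (Larkspur) > 28,000 (Hale) > 25,500 (Ember) > 14,000 (Onyx) > …
Sable wins; payment is bid #4 in the ranking = $28,000.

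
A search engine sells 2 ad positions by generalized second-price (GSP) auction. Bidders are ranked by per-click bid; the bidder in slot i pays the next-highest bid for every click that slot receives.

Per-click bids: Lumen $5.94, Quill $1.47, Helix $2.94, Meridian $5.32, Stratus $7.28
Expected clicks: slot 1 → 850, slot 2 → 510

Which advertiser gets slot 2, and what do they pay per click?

Lumen; $5.32 per click

Sorting advertisers: $7.28 (Stratus) > $5.94 (Lumen) > $5.32 (Meridian) > …
Slot 2 goes to the second-ranked bidder, Lumen, who pays the next bid down: $5.32/click.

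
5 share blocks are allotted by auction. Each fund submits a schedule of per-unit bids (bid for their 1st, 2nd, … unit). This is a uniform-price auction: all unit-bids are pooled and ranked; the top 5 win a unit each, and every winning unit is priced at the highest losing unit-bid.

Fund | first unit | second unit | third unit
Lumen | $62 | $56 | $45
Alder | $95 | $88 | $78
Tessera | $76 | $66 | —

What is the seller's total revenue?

Total revenue: $310

Pooled unit-bids ranked (top 5): 95 (Alder-1), 88 (Alder-2), 78 (Alder-3), 76 (Tessera-1), 66 (Tessera-2)
First bid not allocated: $62.
Allocation: Alder 3, Tessera 2. Every unit priced at $62.
Revenue = 5 × 62 = $310.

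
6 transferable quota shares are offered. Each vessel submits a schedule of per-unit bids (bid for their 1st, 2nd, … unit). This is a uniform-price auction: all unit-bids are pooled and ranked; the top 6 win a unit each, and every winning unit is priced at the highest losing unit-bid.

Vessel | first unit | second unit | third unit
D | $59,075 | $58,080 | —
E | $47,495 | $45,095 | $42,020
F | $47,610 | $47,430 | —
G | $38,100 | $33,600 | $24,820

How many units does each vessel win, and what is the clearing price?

Pooled unit-bids ranked (top 6): 59,075 (D-1), 58,080 (D-2), 47,610 (F-1), 47,495 (E-1), 47,430 (F-2), 45,095 (E-2)
First bid not allocated: $42,020.
Allocation: D 2, E 2, F 2.

D 2, E 2, F 2; clearing price $42,020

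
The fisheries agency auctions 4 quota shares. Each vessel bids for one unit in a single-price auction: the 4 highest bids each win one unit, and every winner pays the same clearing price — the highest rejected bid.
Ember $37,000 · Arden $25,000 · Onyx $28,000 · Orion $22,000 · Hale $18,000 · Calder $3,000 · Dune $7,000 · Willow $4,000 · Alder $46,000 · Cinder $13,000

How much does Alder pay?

Bids ranked high→low: 46,000 (Alder), 37,000 (Ember), 28,000 (Onyx), 25,000 (Arden), 22,000 (Orion), 18,000 (Hale), …
Top 4: Alder, Ember, Onyx, Arden.
First losing bid is Orion's $22,000, which sets the uniform price.
Alder wins → pays $22,000.

Alder pays $22,000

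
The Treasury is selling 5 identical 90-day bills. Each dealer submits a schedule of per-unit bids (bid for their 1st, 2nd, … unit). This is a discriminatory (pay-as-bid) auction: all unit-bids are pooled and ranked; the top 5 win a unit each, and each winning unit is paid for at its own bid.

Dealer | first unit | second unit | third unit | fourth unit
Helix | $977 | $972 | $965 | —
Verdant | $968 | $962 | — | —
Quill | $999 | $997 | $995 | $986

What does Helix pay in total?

Merging the schedules and taking the best 5: 999 (Quill-1), 997 (Quill-2), 995 (Quill-3), 986 (Quill-4), 977 (Helix-1)
Next rejected bid: $972 (not a price — pay-as-bid).
Helix's winning unit-bids: 977 = $977.

Helix pays $977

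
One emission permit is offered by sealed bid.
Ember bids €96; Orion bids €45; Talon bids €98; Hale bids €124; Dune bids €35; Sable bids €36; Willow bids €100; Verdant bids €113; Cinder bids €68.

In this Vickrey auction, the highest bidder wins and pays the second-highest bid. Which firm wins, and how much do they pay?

Hale pays €113

Sorting bids: 124 (Hale) > 113 (Verdant) > 100 (Willow) > 98 (Talon) > 96 (Ember) > 68 (Cinder) > …
Hale wins with the highest bid; price is set by the runner-up at €113.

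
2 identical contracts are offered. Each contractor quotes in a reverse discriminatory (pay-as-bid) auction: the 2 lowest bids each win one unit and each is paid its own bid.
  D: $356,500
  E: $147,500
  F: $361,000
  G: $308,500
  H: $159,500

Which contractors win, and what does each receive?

Ordering the bids: 147,500 (E), 159,500 (H), 308,500 (G), 356,500 (D), …
Winners (2 units): E, H.
Each winner is paid its own bid: E $147,500, H $159,500.

E $147,500, H $159,500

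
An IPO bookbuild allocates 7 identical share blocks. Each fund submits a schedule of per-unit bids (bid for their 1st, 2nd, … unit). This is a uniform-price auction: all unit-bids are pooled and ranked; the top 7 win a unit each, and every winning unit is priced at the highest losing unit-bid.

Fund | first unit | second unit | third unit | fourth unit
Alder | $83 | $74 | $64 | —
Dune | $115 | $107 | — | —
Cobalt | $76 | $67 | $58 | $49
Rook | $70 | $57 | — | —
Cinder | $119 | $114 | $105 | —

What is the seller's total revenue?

Pooled unit-bids ranked (top 7): 119 (Cinder-1), 115 (Dune-1), 114 (Cinder-2), 107 (Dune-2), 105 (Cinder-3), 83 (Alder-1), 76 (Cobalt-1)
First bid not allocated: $74.
Allocation: Alder 1, Cinder 3, Cobalt 1, Dune 2. Every unit priced at $74.
Revenue = 7 × 74 = $518.

Total revenue: $518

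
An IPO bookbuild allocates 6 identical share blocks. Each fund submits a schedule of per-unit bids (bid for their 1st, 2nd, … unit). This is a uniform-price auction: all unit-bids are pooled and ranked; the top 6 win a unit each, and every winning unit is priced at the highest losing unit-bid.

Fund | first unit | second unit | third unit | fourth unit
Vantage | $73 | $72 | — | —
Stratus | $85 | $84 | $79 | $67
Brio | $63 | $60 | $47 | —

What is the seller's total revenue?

Total revenue: $378

Merging the schedules and taking the best 6: 85 (Stratus-1), 84 (Stratus-2), 79 (Stratus-3), 73 (Vantage-1), 72 (Vantage-2), 67 (Stratus-4)
First bid not allocated: $63.
Allocation: Stratus 4, Vantage 2. Every unit priced at $63.
Revenue = 6 × 63 = $378.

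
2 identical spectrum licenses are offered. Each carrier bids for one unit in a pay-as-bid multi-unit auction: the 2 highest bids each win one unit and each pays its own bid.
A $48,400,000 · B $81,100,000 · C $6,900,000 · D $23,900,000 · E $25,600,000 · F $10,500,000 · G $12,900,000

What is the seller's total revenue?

Total revenue: $129,500,000

Ordering the bids: 81,100,000 (B), 48,400,000 (A), 25,600,000 (E), 23,900,000 (D), …
Top 2: B, A.
Total revenue = 81,100,000 + 48,400,000 = $129,500,000.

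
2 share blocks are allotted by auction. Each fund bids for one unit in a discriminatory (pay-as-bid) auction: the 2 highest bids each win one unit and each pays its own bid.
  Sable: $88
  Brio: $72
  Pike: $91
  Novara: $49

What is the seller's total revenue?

Total revenue: $179

Bids ranked high→low: 91 (Pike), 88 (Sable), 72 (Brio), 49 (Novara)
Winners (2 units): Pike, Sable.
Total revenue = 91 + 88 = $179.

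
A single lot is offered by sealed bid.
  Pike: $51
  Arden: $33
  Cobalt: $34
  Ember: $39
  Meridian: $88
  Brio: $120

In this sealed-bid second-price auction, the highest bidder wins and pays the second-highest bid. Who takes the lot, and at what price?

Sorting bids: 120 (Brio) > 88 (Meridian) > 51 (Pike) > 39 (Ember) > 34 (Cobalt) > 33 (Arden)
Brio wins with the highest bid; price is set by the runner-up at $88.

Brio pays $88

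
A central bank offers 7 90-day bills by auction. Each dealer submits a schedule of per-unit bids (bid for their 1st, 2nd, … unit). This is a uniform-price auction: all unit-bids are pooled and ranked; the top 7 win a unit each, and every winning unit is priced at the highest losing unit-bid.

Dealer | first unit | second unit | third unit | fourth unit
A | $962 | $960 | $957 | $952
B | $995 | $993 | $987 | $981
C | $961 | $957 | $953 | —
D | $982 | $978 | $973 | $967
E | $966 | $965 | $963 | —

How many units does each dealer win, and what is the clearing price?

All unit-bids, highest first — top 7: 995 (B-1), 993 (B-2), 987 (B-3), 982 (D-1), 981 (B-4), 978 (D-2), 973 (D-3)
First bid not allocated: $967.
Allocation: B 4, D 3.

B 4, D 3; clearing price $967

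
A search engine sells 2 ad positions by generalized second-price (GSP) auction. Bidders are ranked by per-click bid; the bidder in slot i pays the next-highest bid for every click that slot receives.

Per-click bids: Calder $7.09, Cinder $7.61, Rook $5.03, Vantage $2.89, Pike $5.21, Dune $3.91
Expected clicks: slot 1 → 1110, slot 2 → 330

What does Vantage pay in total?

Vantage pays $0.00

Per-click bids in order: $7.61 (Cinder) > $7.09 (Calder) > $5.21 (Pike) > …
Vantage ranks below slot 2 → no slot, pays nothing.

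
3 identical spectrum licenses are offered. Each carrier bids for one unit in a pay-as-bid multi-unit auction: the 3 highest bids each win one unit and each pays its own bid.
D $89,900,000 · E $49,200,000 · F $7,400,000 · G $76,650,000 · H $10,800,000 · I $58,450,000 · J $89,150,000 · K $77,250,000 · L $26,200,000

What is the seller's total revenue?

Total revenue: $256,300,000

Ordering the bids: 89,900,000 (D), 89,150,000 (J), 77,250,000 (K), 76,650,000 (G), 58,450,000 (I), …
Winners (3 units): D, J, K.
Total revenue = 89,900,000 + 89,150,000 + 77,250,000 = $256,300,000.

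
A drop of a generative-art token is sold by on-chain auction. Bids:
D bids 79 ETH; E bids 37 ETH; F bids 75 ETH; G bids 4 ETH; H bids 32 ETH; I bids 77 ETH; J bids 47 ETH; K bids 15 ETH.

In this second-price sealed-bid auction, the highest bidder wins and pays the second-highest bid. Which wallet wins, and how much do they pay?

D pays 77 ETH

Sorting bids: 79 (D) > 77 (I) > 75 (F) > 47 (J) > 37 (E) > 32 (H) > …
D is highest; pays the second-highest bid, 77 ETH.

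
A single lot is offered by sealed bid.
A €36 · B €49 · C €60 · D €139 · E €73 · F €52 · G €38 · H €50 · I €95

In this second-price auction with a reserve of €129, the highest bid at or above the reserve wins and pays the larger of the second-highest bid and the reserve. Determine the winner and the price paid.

D pays €129

Rule: the highest bid at or above the reserve wins and pays the larger of the second-highest bid and the reserve.
Bids in order: 139 (D) > 95 (I) > 73 (E) > 60 (C) > 52 (F) > 50 (H) > …
Highest eligible bid: D at €139.
Second-highest bid €95 is below the reserve €129, so the reserve binds → payment €129.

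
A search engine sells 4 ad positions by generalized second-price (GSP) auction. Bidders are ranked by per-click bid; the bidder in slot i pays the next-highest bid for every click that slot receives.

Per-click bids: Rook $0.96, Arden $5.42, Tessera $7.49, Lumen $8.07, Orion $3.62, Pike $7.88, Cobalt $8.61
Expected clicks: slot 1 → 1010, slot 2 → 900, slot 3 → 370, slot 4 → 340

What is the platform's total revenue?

Per-click bids in order: $8.61 (Cobalt) > $8.07 (Lumen) > $7.88 (Pike) > $7.49 (Tessera) > $5.42 (Arden) > …
Slot 1: Cobalt pays $8.07 × 1010 = $8150.70
Slot 2: Lumen pays $7.88 × 900 = $7092.00
Slot 3: Pike pays $7.49 × 370 = $2771.30
Slot 4: Tessera pays $5.42 × 340 = $1842.80
Total = $19856.80

Total revenue: $19856.80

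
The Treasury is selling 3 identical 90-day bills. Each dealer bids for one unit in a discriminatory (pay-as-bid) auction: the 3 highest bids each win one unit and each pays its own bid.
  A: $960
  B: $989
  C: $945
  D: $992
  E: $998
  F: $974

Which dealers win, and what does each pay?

Bids ranked high→low: 998 (E), 992 (D), 989 (B), 974 (F), 960 (A), …
Top 3: E, D, B.
Each winner pays its own bid: E $998, D $992, B $989.

E $998, D $992, B $989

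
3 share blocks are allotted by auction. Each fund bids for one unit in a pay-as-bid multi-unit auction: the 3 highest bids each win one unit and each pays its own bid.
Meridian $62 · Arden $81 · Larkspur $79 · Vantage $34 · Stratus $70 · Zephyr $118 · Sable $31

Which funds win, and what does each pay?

Zephyr $118, Arden $81, Larkspur $79

Sorting: 118 (Zephyr), 81 (Arden), 79 (Larkspur), 70 (Stratus), 62 (Meridian), …
The 3 highest are Zephyr, Arden, Larkspur.
Each winner pays its own bid: Zephyr $118, Arden $81, Larkspur $79.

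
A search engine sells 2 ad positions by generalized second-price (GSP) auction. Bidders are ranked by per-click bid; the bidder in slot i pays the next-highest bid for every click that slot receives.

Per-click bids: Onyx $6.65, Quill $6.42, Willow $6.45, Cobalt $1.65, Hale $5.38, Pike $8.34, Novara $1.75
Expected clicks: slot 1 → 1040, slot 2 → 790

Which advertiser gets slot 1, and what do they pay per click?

Ranked by bid: $8.34 (Pike) > $6.65 (Onyx) > $6.45 (Willow) > …
Slot 1 goes to the first-ranked bidder, Pike, who pays the next bid down: $6.65/click.

Pike; $6.65 per click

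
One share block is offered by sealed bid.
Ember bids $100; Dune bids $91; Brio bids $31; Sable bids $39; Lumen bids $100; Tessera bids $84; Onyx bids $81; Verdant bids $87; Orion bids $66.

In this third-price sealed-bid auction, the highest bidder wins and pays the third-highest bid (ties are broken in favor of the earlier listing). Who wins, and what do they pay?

Rule: the highest bidder wins and pays the third-highest bid.
Bids ranked: 100 (Ember) > 100 (Lumen) > 91 (Dune) > 87 (Verdant) > 84 (Tessera) > 81 (Onyx) > …
Ember and Lumen tie at $100; tie-break gives it to Ember.
Ember is highest; pays the third-highest bid, $91.

Ember pays $91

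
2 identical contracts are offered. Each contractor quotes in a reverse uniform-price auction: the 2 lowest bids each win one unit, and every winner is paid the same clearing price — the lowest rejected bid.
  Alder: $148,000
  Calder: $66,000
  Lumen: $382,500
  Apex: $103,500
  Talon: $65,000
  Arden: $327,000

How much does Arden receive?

Arden is paid $0

Ordering the bids: 65,000 (Talon), 66,000 (Calder), 103,500 (Apex), 148,000 (Alder), …
The 2 lowest are Talon, Calder.
Clearing price = lowest rejected bid = $103,500.
Arden does not win → is paid $0.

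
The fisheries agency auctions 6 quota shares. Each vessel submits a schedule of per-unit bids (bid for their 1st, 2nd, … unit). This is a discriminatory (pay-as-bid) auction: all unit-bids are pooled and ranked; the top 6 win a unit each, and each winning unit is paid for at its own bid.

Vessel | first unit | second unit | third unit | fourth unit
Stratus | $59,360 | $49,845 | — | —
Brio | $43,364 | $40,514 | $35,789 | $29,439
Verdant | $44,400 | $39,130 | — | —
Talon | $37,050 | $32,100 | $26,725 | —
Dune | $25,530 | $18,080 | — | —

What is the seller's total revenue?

Pooled unit-bids ranked (top 6): 59,360 (Stratus-1), 49,845 (Stratus-2), 44,400 (Verdant-1), 43,364 (Brio-1), 40,514 (Brio-2), 39,130 (Verdant-2)
Next rejected bid: $37,050 (not a price — pay-as-bid).
Each winning unit pays its own bid.
Revenue = 59,360 + 49,845 + 44,400 + 43,364 + 40,514 + 39,130 = $276,613.

Total revenue: $276,613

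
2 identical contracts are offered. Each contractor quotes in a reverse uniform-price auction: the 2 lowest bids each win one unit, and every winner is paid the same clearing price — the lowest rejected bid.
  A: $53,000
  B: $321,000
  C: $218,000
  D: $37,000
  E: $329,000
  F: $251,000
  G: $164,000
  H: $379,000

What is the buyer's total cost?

Total cost: $328,000

Bids ranked low→high: 37,000 (D), 53,000 (A), 164,000 (G), 218,000 (C), …
Lowest 2: D, A.
Lowest unsuccessful bid: $164,000 → clearing price.
Total cost = 2 × $164,000 = $328,000.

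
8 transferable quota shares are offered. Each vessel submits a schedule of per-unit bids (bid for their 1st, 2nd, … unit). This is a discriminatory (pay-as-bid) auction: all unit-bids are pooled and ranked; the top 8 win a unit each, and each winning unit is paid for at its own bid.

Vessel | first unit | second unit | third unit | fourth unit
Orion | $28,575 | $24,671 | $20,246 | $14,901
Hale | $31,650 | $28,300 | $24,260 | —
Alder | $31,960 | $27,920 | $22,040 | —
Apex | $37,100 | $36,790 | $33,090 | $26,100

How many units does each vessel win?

Merging the schedules and taking the best 8: 37,100 (Apex-1), 36,790 (Apex-2), 33,090 (Apex-3), 31,960 (Alder-1), 31,650 (Hale-1), 28,575 (Orion-1), 28,300 (Hale-2), 27,920 (Alder-2)
Next rejected bid: $26,100 (not a price — pay-as-bid).
Allocation: Alder 2, Apex 3, Hale 2, Orion 1.

Alder 2, Apex 3, Hale 2, Orion 1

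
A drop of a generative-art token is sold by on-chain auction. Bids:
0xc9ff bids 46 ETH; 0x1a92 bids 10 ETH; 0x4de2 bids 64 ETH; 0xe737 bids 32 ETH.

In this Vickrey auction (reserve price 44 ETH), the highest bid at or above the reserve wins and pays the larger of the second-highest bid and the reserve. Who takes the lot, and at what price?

Vickrey auction (reserve price 44 ETH): the highest bid at or above the reserve wins and pays the larger of the second-highest bid and the reserve.
Sorting bids: 64 (0x4de2) > 46 (0xc9ff) > 32 (0xe737) > 10 (0x1a92)
0x4de2 has the top bid at or above the reserve (64 ETH).
Second-highest bid 46 ETH exceeds the reserve 44 ETH → payment 46 ETH.

0x4de2 pays 46 ETH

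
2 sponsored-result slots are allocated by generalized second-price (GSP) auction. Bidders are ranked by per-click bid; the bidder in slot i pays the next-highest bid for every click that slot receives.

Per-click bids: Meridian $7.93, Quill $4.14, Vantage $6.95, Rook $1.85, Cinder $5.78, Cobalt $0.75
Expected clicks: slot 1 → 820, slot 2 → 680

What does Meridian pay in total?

Meridian pays $5699.00

Ranked by bid: $7.93 (Meridian) > $6.95 (Vantage) > $5.78 (Cinder) > …
Meridian holds slot 1 → pays next bid $6.95 × 820 clicks = $5699.00.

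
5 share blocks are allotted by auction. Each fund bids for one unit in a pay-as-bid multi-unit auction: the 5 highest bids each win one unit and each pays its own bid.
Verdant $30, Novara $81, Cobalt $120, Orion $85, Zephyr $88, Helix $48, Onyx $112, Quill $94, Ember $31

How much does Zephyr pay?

Ordering the bids: 120 (Cobalt), 112 (Onyx), 94 (Quill), 88 (Zephyr), 85 (Orion), 81 (Novara), 48 (Helix), …
Winners (5 units): Cobalt, Onyx, Quill, Zephyr, Orion.
Zephyr wins → own bid $88.

Zephyr pays $88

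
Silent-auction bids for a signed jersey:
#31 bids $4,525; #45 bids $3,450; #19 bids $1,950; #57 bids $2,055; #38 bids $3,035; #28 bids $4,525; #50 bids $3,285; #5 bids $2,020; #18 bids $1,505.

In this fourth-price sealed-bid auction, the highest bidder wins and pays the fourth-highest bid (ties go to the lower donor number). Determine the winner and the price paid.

Rule: the highest bidder wins and pays the fourth-highest bid.
Bids ranked: 4,525 (#28) > 4,525 (#31) > 3,450 (#45) > 3,285 (#50) > 3,035 (#38) > 2,055 (#57) > …
#28 and #31 tie at $4,525; tie-break gives it to #28.
#28 wins; payment is bid #4 in the ranking = $3,285.

#28 pays $3,285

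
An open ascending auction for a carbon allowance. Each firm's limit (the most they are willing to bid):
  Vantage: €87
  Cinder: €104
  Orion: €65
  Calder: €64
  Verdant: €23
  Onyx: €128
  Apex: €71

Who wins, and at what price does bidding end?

Sorting limits: 128 (Onyx) > 104 (Cinder) > 87 (Vantage) > 71 (Apex) > 65 (Orion) > 64 (Calder) > …
Bidding ends when Cinder exits at €104; Onyx takes it.

Onyx wins at €104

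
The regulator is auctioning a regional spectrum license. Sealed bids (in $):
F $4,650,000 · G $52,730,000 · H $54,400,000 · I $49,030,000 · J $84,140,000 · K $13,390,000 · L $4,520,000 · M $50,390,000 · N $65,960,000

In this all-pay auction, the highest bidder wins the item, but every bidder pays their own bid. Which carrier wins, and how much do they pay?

All-pay auction: the highest bidder wins the item, but every bidder pays their own bid.
Bids in order: 84,140,000 (J) > 65,960,000 (N) > 54,400,000 (H) > 52,730,000 (G) > 50,390,000 (M) > 49,030,000 (I) > …
J wins with the top bid; all bids are sunk regardless.

J pays $84,140,000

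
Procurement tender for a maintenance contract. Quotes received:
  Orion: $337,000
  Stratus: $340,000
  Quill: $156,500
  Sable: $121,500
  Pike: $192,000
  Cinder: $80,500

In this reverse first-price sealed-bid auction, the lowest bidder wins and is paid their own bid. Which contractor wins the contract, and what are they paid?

Bids ranked: 80,500 (Cinder) < 121,500 (Sable) < 156,500 (Quill) < 192,000 (Pike) < 337,000 (Orion) < 340,000 (Stratus)
Cinder has the lowest bid and is paid exactly that: $80,500.

Cinder is paid $80,500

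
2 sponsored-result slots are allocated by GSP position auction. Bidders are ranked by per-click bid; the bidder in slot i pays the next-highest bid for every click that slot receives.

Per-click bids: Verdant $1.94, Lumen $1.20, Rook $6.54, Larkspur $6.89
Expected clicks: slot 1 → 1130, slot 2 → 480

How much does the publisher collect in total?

Per-click bids in order: $6.89 (Larkspur) > $6.54 (Rook) > $1.94 (Verdant) > …
Slot 1: Larkspur pays $6.54 × 1130 = $7390.20
Slot 2: Rook pays $1.94 × 480 = $931.20
Total = $8321.40

Total revenue: $8321.40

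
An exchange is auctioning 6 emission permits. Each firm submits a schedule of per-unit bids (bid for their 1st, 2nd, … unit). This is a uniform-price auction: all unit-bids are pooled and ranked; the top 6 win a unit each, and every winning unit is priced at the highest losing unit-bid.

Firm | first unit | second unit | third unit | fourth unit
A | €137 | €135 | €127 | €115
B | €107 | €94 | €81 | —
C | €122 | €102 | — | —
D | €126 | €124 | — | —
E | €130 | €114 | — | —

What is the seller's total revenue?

Total revenue: €732

Merging the schedules and taking the best 6: 137 (A-1), 135 (A-2), 130 (E-1), 127 (A-3), 126 (D-1), 124 (D-2)
First bid not allocated: €122.
Allocation: A 3, D 2, E 1. Every unit priced at €122.
Revenue = 6 × 122 = €732.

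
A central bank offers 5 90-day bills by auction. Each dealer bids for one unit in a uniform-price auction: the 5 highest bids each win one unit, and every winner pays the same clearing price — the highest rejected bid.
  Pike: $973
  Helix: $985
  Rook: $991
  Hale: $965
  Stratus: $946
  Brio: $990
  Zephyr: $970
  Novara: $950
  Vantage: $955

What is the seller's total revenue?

Ordering the bids: 991 (Rook), 990 (Brio), 985 (Helix), 973 (Pike), 970 (Zephyr), 965 (Hale), 955 (Vantage), …
Top 5: Rook, Brio, Helix, Pike, Zephyr.
First losing bid is Hale's $965, which sets the uniform price.
Total revenue = 5 × $965 = $4,825.

Total revenue: $4,825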